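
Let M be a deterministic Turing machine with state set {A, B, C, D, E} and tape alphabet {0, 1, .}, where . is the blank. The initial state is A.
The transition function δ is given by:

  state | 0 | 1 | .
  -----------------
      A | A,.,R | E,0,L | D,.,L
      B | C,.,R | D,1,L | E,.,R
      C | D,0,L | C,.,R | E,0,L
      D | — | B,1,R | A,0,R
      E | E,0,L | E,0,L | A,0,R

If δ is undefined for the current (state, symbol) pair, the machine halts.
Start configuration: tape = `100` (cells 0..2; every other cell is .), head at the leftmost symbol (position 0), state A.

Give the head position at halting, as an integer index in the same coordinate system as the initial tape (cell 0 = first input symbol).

2

A | .[1]00.   read 1 → write 0, move L, go to E
E | [.]000.   read . → write 0, move R, go to A
A | 0[0]00.   read 0 → write ., move R, go to A
A | 0.[0]0.   read 0 → write ., move R, go to A
A | 0..[0].   read 0 → write ., move R, go to A
A | 0...[.]   read . → write ., move L, go to D
D | 0..[.].   read . → write 0, move R, go to A
A | 0..0[.]   read . → write ., move L, go to D
D | 0..[0].
At halt the head is at cell 2.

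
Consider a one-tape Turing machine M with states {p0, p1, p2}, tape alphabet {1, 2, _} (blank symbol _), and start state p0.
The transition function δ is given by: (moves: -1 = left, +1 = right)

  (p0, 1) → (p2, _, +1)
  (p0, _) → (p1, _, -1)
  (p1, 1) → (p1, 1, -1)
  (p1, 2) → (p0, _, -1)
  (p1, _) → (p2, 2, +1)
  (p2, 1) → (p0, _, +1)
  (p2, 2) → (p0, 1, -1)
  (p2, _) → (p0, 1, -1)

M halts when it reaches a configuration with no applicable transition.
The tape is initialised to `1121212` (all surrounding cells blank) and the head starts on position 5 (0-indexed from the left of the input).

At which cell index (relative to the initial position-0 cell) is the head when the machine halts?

0

state=p0 head=5 tape=_11212[1]2   (p0,1)→(p2,_,+1)
state=p2 head=6 tape=_11212_[2]   (p2,2)→(p0,1,-1)
state=p0 head=5 tape=_11212[_]1   (p0,_)→(p1,_,-1)
state=p1 head=4 tape=_1121[2]_1   (p1,2)→(p0,_,-1)
state=p0 head=3 tape=_112[1]__1   (p0,1)→(p2,_,+1)
state=p2 head=4 tape=_112_[_]_1   (p2,_)→(p0,1,-1)
state=p0 head=3 tape=_112[_]1_1   (p0,_)→(p1,_,-1)
state=p1 head=2 tape=_11[2]_1_1   (p1,2)→(p0,_,-1)
state=p0 head=1 tape=_1[1]__1_1   (p0,1)→(p2,_,+1)
state=p2 head=2 tape=_1_[_]_1_1   (p2,_)→(p0,1,-1)
state=p0 head=1 tape=_1[_]1_1_1   (p0,_)→(p1,_,-1)
state=p1 head=0 tape=_[1]_1_1_1   (p1,1)→(p1,1,-1)
state=p1 head=-1 tape=[_]1_1_1_1   (p1,_)→(p2,2,+1)
state=p2 head=0 tape=2[1]_1_1_1   (p2,1)→(p0,_,+1)
state=p0 head=1 tape=2_[_]1_1_1   (p0,_)→(p1,_,-1)
state=p1 head=0 tape=2[_]_1_1_1   (p1,_)→(p2,2,+1)
state=p2 head=1 tape=22[_]1_1_1   (p2,_)→(p0,1,-1)
state=p0 head=0 tape=2[2]11_1_1
At halt the head is at cell 0.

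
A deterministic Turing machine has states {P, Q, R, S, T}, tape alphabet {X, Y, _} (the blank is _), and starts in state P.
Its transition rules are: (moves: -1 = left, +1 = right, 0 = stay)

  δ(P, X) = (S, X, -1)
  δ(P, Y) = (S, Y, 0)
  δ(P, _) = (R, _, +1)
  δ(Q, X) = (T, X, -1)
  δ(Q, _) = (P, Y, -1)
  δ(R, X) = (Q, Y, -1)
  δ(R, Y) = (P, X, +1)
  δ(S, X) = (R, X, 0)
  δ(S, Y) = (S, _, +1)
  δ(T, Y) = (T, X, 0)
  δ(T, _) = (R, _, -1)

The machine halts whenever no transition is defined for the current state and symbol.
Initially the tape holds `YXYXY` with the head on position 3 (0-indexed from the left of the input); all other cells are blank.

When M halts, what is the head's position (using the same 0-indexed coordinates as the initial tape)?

5

P | _YXY[X]Y_   read X → write X, move -1, go to S
S | _YX[Y]XY_   read Y → write _, move +1, go to S
S | _YX_[X]Y_   read X → write X, move 0, go to R
R | _YX_[X]Y_   read X → write Y, move -1, go to Q
Q | _YX[_]YY_   read _ → write Y, move -1, go to P
P | _Y[X]YYY_   read X → write X, move -1, go to S
S | _[Y]XYYY_   read Y → write _, move +1, go to S
S | __[X]YYY_   read X → write X, move 0, go to R
R | __[X]YYY_   read X → write Y, move -1, go to Q
Q | _[_]YYYY_   read _ → write Y, move -1, go to P
P | [_]YYYYY_   read _ → write _, move +1, go to R
R | _[Y]YYYY_   read Y → write X, move +1, go to P
P | _X[Y]YYY_   read Y → write Y, move 0, go to S
S | _X[Y]YYY_   read Y → write _, move +1, go to S
S | _X_[Y]YY_   read Y → write _, move +1, go to S
S | _X__[Y]Y_   read Y → write _, move +1, go to S
S | _X___[Y]_   read Y → write _, move +1, go to S
S | _X____[_]
At halt the head is at cell 5.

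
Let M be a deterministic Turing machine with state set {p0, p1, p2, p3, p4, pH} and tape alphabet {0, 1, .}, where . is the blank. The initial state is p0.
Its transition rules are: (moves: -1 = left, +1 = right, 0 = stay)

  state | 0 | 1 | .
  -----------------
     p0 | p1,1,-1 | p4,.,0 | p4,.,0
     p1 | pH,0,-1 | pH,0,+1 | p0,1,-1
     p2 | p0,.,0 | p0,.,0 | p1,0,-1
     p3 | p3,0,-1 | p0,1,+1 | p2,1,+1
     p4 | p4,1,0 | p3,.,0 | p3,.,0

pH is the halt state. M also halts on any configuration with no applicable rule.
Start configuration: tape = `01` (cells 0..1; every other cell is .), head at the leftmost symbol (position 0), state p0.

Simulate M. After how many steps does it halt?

state=p0 head=0 tape=..[0]1.   (p0,0)→(p1,1,-1)
state=p1 head=-1 tape=.[.]11.   (p1,.)→(p0,1,-1)
state=p0 head=-2 tape=[.]111.   (p0,.)→(p4,.,0)
state=p4 head=-2 tape=[.]111.   (p4,.)→(p3,.,0)
state=p3 head=-2 tape=[.]111.   (p3,.)→(p2,1,+1)
state=p2 head=-1 tape=1[1]11.   (p2,1)→(p0,.,0)
state=p0 head=-1 tape=1[.]11.   (p0,.)→(p4,.,0)
state=p4 head=-1 tape=1[.]11.   (p4,.)→(p3,.,0)
state=p3 head=-1 tape=1[.]11.   (p3,.)→(p2,1,+1)
state=p2 head=0 tape=11[1]1.   (p2,1)→(p0,.,0)
state=p0 head=0 tape=11[.]1.   (p0,.)→(p4,.,0)
state=p4 head=0 tape=11[.]1.   (p4,.)→(p3,.,0)
state=p3 head=0 tape=11[.]1.   (p3,.)→(p2,1,+1)
state=p2 head=1 tape=111[1].   (p2,1)→(p0,.,0)
state=p0 head=1 tape=111[.].   (p0,.)→(p4,.,0)
state=p4 head=1 tape=111[.].   (p4,.)→(p3,.,0)
state=p3 head=1 tape=111[.].   (p3,.)→(p2,1,+1)
state=p2 head=2 tape=1111[.]   (p2,.)→(p1,0,-1)
state=p1 head=1 tape=111[1]0   (p1,1)→(pH,0,+1)
state=pH head=2 tape=1110[0]
M halts after 19 transitions.

19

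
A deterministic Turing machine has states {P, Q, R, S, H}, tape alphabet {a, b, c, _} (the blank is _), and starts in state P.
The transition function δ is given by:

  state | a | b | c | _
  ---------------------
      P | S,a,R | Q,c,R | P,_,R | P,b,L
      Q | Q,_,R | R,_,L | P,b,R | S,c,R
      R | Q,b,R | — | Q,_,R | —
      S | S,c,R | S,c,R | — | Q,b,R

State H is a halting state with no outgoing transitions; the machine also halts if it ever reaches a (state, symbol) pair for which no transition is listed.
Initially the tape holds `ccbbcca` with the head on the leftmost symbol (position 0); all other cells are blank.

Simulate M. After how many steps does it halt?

state=P head=0 tape=[c]cbbcca   (P,c)→(P,_,R)
state=P head=1 tape=_[c]bbcca   (P,c)→(P,_,R)
state=P head=2 tape=__[b]bcca   (P,b)→(Q,c,R)
state=Q head=3 tape=__c[b]cca   (Q,b)→(R,_,L)
state=R head=2 tape=__[c]_cca   (R,c)→(Q,_,R)
state=Q head=3 tape=___[_]cca   (Q,_)→(S,c,R)
state=S head=4 tape=___c[c]ca
M halts after 6 transitions.

6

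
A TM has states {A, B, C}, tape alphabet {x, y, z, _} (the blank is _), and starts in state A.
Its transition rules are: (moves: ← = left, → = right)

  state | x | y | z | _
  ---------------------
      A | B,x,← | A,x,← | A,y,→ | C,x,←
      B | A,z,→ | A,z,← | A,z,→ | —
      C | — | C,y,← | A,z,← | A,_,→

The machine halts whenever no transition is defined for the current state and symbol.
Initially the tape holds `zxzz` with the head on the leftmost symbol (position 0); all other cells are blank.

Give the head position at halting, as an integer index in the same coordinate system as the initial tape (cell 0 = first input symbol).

-2

state=A head=0 tape=__[z]xzz   (A,z)→(A,y,→)
state=A head=1 tape=__y[x]zz   (A,x)→(B,x,←)
state=B head=0 tape=__[y]xzz   (B,y)→(A,z,←)
state=A head=-1 tape=_[_]zxzz   (A,_)→(C,x,←)
state=C head=-2 tape=[_]xzxzz   (C,_)→(A,_,→)
state=A head=-1 tape=_[x]zxzz   (A,x)→(B,x,←)
state=B head=-2 tape=[_]xzxzz
At halt the head is at cell -2.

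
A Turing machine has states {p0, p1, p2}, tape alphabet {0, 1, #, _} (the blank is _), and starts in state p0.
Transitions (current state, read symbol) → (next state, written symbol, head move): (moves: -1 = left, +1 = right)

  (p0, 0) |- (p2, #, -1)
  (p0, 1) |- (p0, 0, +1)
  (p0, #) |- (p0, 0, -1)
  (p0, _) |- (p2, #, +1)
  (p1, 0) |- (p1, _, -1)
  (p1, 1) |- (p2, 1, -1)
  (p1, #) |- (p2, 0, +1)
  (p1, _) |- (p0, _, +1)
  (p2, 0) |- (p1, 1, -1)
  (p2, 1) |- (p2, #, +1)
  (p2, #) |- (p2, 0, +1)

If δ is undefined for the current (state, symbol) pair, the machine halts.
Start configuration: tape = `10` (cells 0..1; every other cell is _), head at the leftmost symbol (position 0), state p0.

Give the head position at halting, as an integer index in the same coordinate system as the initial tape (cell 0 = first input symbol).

state=p0 head=0 tape=_[1]0   (p0,1)→(p0,0,+1)
state=p0 head=1 tape=_0[0]   (p0,0)→(p2,#,-1)
state=p2 head=0 tape=_[0]#   (p2,0)→(p1,1,-1)
state=p1 head=-1 tape=[_]1#   (p1,_)→(p0,_,+1)
state=p0 head=0 tape=_[1]#   (p0,1)→(p0,0,+1)
state=p0 head=1 tape=_0[#]   (p0,#)→(p0,0,-1)
state=p0 head=0 tape=_[0]0   (p0,0)→(p2,#,-1)
state=p2 head=-1 tape=[_]#0
At halt the head is at cell -1.

-1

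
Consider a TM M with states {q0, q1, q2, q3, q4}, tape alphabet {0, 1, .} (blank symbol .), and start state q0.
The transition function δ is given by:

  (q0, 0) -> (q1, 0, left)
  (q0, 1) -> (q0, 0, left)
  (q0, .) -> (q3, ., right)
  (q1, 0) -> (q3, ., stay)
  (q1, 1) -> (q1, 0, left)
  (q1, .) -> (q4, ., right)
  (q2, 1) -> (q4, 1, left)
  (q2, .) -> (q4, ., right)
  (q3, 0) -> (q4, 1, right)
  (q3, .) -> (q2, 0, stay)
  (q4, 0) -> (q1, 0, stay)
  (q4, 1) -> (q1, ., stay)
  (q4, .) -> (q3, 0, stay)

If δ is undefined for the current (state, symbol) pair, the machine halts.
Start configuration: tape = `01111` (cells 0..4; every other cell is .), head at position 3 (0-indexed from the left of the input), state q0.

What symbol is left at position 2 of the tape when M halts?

state=q0 head=3 tape=.011[1]1   (q0,1)→(q0,0,left)
state=q0 head=2 tape=.01[1]01   (q0,1)→(q0,0,left)
state=q0 head=1 tape=.0[1]001   (q0,1)→(q0,0,left)
state=q0 head=0 tape=.[0]0001   (q0,0)→(q1,0,left)
state=q1 head=-1 tape=[.]00001   (q1,.)→(q4,.,right)
state=q4 head=0 tape=.[0]0001   (q4,0)→(q1,0,stay)
state=q1 head=0 tape=.[0]0001   (q1,0)→(q3,.,stay)
state=q3 head=0 tape=.[.]0001   (q3,.)→(q2,0,stay)
state=q2 head=0 tape=.[0]0001
Cell 2 holds 0 when M halts.

0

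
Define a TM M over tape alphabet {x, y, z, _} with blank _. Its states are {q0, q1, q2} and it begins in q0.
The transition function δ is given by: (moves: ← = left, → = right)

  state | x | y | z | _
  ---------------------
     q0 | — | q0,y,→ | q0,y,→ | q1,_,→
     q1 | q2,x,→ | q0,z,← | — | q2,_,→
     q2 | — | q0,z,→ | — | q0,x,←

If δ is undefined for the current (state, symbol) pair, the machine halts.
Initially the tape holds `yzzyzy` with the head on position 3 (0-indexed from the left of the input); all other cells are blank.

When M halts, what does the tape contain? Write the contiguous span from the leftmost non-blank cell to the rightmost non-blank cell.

state=q0 head=3 tape=yzz[y]zy____   (q0,y)→(q0,y,→)
state=q0 head=4 tape=yzzy[z]y____   (q0,z)→(q0,y,→)
state=q0 head=5 tape=yzzyy[y]____   (q0,y)→(q0,y,→)
state=q0 head=6 tape=yzzyyy[_]___   (q0,_)→(q1,_,→)
state=q1 head=7 tape=yzzyyy_[_]__   (q1,_)→(q2,_,→)
state=q2 head=8 tape=yzzyyy__[_]_   (q2,_)→(q0,x,←)
state=q0 head=7 tape=yzzyyy_[_]x_   (q0,_)→(q1,_,→)
state=q1 head=8 tape=yzzyyy__[x]_   (q1,x)→(q2,x,→)
state=q2 head=9 tape=yzzyyy__x[_]   (q2,_)→(q0,x,←)
state=q0 head=8 tape=yzzyyy__[x]x
The non-blank tape span at halt is yzzyyy__xx.

yzzyyy__xx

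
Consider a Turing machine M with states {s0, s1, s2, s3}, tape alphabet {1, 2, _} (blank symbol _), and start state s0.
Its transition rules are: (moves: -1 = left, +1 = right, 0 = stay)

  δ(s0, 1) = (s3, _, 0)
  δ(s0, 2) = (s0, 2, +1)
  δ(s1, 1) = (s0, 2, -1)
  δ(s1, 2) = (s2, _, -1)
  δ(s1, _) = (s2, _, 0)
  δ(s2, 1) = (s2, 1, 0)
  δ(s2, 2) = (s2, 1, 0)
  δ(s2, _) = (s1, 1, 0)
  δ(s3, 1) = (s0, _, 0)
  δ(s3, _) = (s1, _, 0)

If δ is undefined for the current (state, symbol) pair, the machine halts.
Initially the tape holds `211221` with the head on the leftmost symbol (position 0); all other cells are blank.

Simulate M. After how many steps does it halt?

24

s0 | [2]11221_   read 2 → write 2, move +1, go to s0
s0 | 2[1]1221_   read 1 → write _, move 0, go to s3
s3 | 2[_]1221_   read _ → write _, move 0, go to s1
s1 | 2[_]1221_   read _ → write _, move 0, go to s2
s2 | 2[_]1221_   read _ → write 1, move 0, go to s1
s1 | 2[1]1221_   read 1 → write 2, move -1, go to s0
s0 | [2]21221_   read 2 → write 2, move +1, go to s0
s0 | 2[2]1221_   read 2 → write 2, move +1, go to s0
s0 | 22[1]221_   read 1 → write _, move 0, go to s3
s3 | 22[_]221_   read _ → write _, move 0, go to s1
s1 | 22[_]221_   read _ → write _, move 0, go to s2
s2 | 22[_]221_   read _ → write 1, move 0, go to s1
s1 | 22[1]221_   read 1 → write 2, move -1, go to s0
s0 | 2[2]2221_   read 2 → write 2, move +1, go to s0
s0 | 22[2]221_   read 2 → write 2, move +1, go to s0
s0 | 222[2]21_   read 2 → write 2, move +1, go to s0
s0 | 2222[2]1_   read 2 → write 2, move +1, go to s0
s0 | 22222[1]_   read 1 → write _, move 0, go to s3
s3 | 22222[_]_   read _ → write _, move 0, go to s1
s1 | 22222[_]_   read _ → write _, move 0, go to s2
s2 | 22222[_]_   read _ → write 1, move 0, go to s1
s1 | 22222[1]_   read 1 → write 2, move -1, go to s0
s0 | 2222[2]2_   read 2 → write 2, move +1, go to s0
s0 | 22222[2]_   read 2 → write 2, move +1, go to s0
s0 | 222222[_]
M halts after 24 transitions.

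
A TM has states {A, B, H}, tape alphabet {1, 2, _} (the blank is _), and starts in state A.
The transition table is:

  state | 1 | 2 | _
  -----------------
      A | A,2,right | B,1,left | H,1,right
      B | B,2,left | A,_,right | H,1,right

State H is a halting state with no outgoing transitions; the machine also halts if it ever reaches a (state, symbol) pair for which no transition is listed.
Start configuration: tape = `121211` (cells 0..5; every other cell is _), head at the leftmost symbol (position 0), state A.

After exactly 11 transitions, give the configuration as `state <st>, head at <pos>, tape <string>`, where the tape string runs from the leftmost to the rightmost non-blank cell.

state=A head=0 tape=[1]21211__   (A,1)→(A,2,right)
state=A head=1 tape=2[2]1211__   (A,2)→(B,1,left)
state=B head=0 tape=[2]11211__   (B,2)→(A,_,right)
state=A head=1 tape=_[1]1211__   (A,1)→(A,2,right)
state=A head=2 tape=_2[1]211__   (A,1)→(A,2,right)
state=A head=3 tape=_22[2]11__   (A,2)→(B,1,left)
state=B head=2 tape=_2[2]111__   (B,2)→(A,_,right)
state=A head=3 tape=_2_[1]11__   (A,1)→(A,2,right)
state=A head=4 tape=_2_2[1]1__   (A,1)→(A,2,right)
state=A head=5 tape=_2_22[1]__   (A,1)→(A,2,right)
state=A head=6 tape=_2_222[_]_   (A,_)→(H,1,right)
state=H head=7 tape=_2_2221[_]
After 11 steps: state H, head at 7, tape 2_2221.

state H, head at 7, tape 2_2221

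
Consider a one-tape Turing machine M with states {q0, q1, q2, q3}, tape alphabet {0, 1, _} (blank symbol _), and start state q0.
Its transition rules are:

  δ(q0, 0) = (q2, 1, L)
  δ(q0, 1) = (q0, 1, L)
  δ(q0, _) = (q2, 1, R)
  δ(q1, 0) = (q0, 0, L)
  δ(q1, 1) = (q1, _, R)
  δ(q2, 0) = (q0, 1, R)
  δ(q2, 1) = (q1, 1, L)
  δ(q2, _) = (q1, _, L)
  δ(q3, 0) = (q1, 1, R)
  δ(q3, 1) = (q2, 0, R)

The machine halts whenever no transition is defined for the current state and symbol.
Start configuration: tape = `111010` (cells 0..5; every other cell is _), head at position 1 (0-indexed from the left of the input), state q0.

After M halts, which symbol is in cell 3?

state=q0 head=1 tape=_1[1]1010__   (q0,1)→(q0,1,L)
state=q0 head=0 tape=_[1]11010__   (q0,1)→(q0,1,L)
state=q0 head=-1 tape=[_]111010__   (q0,_)→(q2,1,R)
state=q2 head=0 tape=1[1]11010__   (q2,1)→(q1,1,L)
state=q1 head=-1 tape=[1]111010__   (q1,1)→(q1,_,R)
state=q1 head=0 tape=_[1]11010__   (q1,1)→(q1,_,R)
state=q1 head=1 tape=__[1]1010__   (q1,1)→(q1,_,R)
state=q1 head=2 tape=___[1]010__   (q1,1)→(q1,_,R)
state=q1 head=3 tape=____[0]10__   (q1,0)→(q0,0,L)
state=q0 head=2 tape=___[_]010__   (q0,_)→(q2,1,R)
state=q2 head=3 tape=___1[0]10__   (q2,0)→(q0,1,R)
state=q0 head=4 tape=___11[1]0__   (q0,1)→(q0,1,L)
state=q0 head=3 tape=___1[1]10__   (q0,1)→(q0,1,L)
state=q0 head=2 tape=___[1]110__   (q0,1)→(q0,1,L)
state=q0 head=1 tape=__[_]1110__   (q0,_)→(q2,1,R)
state=q2 head=2 tape=__1[1]110__   (q2,1)→(q1,1,L)
state=q1 head=1 tape=__[1]1110__   (q1,1)→(q1,_,R)
state=q1 head=2 tape=___[1]110__   (q1,1)→(q1,_,R)
state=q1 head=3 tape=____[1]10__   (q1,1)→(q1,_,R)
state=q1 head=4 tape=_____[1]0__   (q1,1)→(q1,_,R)
state=q1 head=5 tape=______[0]__   (q1,0)→(q0,0,L)
state=q0 head=4 tape=_____[_]0__   (q0,_)→(q2,1,R)
state=q2 head=5 tape=_____1[0]__   (q2,0)→(q0,1,R)
state=q0 head=6 tape=_____11[_]_   (q0,_)→(q2,1,R)
state=q2 head=7 tape=_____111[_]   (q2,_)→(q1,_,L)
state=q1 head=6 tape=_____11[1]_   (q1,1)→(q1,_,R)
state=q1 head=7 tape=_____11_[_]
Cell 3 holds _ when M halts.

_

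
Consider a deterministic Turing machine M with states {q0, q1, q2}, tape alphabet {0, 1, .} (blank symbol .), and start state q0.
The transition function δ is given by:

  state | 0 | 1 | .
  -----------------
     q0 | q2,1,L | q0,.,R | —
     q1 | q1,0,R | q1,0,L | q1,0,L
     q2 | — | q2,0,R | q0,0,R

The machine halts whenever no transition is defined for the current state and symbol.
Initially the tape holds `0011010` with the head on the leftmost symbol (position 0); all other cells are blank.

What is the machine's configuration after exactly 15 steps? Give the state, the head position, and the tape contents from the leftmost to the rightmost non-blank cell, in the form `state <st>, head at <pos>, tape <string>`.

state=q0 head=0 tape=.[0]011010.   (q0,0)→(q2,1,L)
state=q2 head=-1 tape=[.]1011010.   (q2,.)→(q0,0,R)
state=q0 head=0 tape=0[1]011010.   (q0,1)→(q0,.,R)
state=q0 head=1 tape=0.[0]11010.   (q0,0)→(q2,1,L)
state=q2 head=0 tape=0[.]111010.   (q2,.)→(q0,0,R)
state=q0 head=1 tape=00[1]11010.   (q0,1)→(q0,.,R)
state=q0 head=2 tape=00.[1]1010.   (q0,1)→(q0,.,R)
state=q0 head=3 tape=00..[1]010.   (q0,1)→(q0,.,R)
state=q0 head=4 tape=00...[0]10.   (q0,0)→(q2,1,L)
state=q2 head=3 tape=00..[.]110.   (q2,.)→(q0,0,R)
state=q0 head=4 tape=00..0[1]10.   (q0,1)→(q0,.,R)
state=q0 head=5 tape=00..0.[1]0.   (q0,1)→(q0,.,R)
state=q0 head=6 tape=00..0..[0].   (q0,0)→(q2,1,L)
state=q2 head=5 tape=00..0.[.]1.   (q2,.)→(q0,0,R)
state=q0 head=6 tape=00..0.0[1].   (q0,1)→(q0,.,R)
state=q0 head=7 tape=00..0.0.[.]
After 15 steps: state q0, head at 7, tape 00..0.0.

state q0, head at 7, tape 00..0.0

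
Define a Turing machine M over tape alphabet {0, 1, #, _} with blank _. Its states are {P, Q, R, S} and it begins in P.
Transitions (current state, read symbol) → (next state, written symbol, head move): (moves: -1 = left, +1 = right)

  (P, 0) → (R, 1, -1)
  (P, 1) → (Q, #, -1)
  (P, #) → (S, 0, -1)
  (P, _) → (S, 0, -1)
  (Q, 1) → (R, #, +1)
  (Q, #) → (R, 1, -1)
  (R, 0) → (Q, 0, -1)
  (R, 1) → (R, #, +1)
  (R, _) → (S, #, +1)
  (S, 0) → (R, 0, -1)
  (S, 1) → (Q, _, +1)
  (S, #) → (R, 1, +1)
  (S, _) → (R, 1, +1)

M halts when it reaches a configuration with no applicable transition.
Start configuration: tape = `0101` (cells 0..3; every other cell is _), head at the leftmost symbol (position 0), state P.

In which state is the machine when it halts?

P | _[0]101   read 0 → write 1, move -1, go to R
R | [_]1101   read _ → write #, move +1, go to S
S | #[1]101   read 1 → write _, move +1, go to Q
Q | #_[1]01   read 1 → write #, move +1, go to R
R | #_#[0]1   read 0 → write 0, move -1, go to Q
Q | #_[#]01   read # → write 1, move -1, go to R
R | #[_]101   read _ → write #, move +1, go to S
S | ##[1]01   read 1 → write _, move +1, go to Q
Q | ##_[0]1
No transition is defined for (Q, 0); M halts in state Q.

Q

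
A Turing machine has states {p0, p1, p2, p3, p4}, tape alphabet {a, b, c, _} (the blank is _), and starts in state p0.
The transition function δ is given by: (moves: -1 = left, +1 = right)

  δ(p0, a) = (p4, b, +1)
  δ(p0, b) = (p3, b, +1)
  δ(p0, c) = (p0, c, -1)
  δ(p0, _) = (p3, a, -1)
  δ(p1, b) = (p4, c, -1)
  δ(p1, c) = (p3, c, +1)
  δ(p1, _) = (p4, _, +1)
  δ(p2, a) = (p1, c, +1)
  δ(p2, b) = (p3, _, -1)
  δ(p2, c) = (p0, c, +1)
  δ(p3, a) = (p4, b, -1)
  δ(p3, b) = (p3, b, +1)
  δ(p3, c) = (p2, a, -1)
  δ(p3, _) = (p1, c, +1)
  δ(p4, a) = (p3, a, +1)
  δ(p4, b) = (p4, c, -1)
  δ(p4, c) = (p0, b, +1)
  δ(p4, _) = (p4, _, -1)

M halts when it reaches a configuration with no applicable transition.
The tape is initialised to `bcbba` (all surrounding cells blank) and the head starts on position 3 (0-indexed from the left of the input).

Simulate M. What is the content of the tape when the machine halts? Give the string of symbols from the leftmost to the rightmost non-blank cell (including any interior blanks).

p0 | bcb[b]a   read b → write b, move +1, go to p3
p3 | bcbb[a]   read a → write b, move -1, go to p4
p4 | bcb[b]b   read b → write c, move -1, go to p4
p4 | bc[b]cb   read b → write c, move -1, go to p4
p4 | b[c]ccb   read c → write b, move +1, go to p0
p0 | bb[c]cb   read c → write c, move -1, go to p0
p0 | b[b]ccb   read b → write b, move +1, go to p3
p3 | bb[c]cb   read c → write a, move -1, go to p2
p2 | b[b]acb   read b → write _, move -1, go to p3
p3 | [b]_acb   read b → write b, move +1, go to p3
p3 | b[_]acb   read _ → write c, move +1, go to p1
p1 | bc[a]cb
The non-blank tape span at halt is bcacb.

bcacb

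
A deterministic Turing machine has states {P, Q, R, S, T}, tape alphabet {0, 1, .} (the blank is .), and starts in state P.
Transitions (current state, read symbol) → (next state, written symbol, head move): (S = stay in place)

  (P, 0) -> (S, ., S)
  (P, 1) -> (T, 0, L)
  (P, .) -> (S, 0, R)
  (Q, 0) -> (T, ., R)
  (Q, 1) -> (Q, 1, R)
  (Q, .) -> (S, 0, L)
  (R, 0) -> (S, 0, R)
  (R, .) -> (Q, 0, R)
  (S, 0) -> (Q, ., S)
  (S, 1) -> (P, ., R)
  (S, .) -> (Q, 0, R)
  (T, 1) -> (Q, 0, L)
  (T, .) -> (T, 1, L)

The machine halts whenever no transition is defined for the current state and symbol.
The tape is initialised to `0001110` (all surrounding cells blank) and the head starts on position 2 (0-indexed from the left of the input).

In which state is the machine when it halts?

T

P | 00[0]1110.   read 0 → write ., move S, go to S
S | 00[.]1110.   read . → write 0, move R, go to Q
Q | 000[1]110.   read 1 → write 1, move R, go to Q
Q | 0001[1]10.   read 1 → write 1, move R, go to Q
Q | 00011[1]0.   read 1 → write 1, move R, go to Q
Q | 000111[0].   read 0 → write ., move R, go to T
T | 000111.[.]   read . → write 1, move L, go to T
T | 000111[.]1   read . → write 1, move L, go to T
T | 00011[1]11   read 1 → write 0, move L, go to Q
Q | 0001[1]011   read 1 → write 1, move R, go to Q
Q | 00011[0]11   read 0 → write ., move R, go to T
T | 00011.[1]1   read 1 → write 0, move L, go to Q
Q | 00011[.]01   read . → write 0, move L, go to S
S | 0001[1]001   read 1 → write ., move R, go to P
P | 0001.[0]01   read 0 → write ., move S, go to S
S | 0001.[.]01   read . → write 0, move R, go to Q
Q | 0001.0[0]1   read 0 → write ., move R, go to T
T | 0001.0.[1]   read 1 → write 0, move L, go to Q
Q | 0001.0[.]0   read . → write 0, move L, go to S
S | 0001.[0]00   read 0 → write ., move S, go to Q
Q | 0001.[.]00   read . → write 0, move L, go to S
S | 0001[.]000   read . → write 0, move R, go to Q
Q | 00010[0]00   read 0 → write ., move R, go to T
T | 00010.[0]0
No transition is defined for (T, 0); M halts in state T.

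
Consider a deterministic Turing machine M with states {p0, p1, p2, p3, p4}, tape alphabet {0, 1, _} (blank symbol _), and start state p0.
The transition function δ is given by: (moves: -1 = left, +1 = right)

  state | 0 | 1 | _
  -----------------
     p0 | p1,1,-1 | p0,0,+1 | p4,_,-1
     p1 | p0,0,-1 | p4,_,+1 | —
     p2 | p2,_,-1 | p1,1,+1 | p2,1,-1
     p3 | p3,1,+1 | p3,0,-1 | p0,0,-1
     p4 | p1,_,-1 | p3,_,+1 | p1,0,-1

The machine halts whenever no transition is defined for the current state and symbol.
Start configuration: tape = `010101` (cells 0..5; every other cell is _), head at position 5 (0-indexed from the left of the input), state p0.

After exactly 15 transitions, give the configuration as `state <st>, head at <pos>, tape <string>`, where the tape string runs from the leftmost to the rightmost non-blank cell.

state p4, head at 0, tape 0_000

p0 | 01010[1]_   read 1 → write 0, move +1, go to p0
p0 | 010100[_]   read _ → write _, move -1, go to p4
p4 | 01010[0]_   read 0 → write _, move -1, go to p1
p1 | 0101[0]__   read 0 → write 0, move -1, go to p0
p0 | 010[1]0__   read 1 → write 0, move +1, go to p0
p0 | 0100[0]__   read 0 → write 1, move -1, go to p1
p1 | 010[0]1__   read 0 → write 0, move -1, go to p0
p0 | 01[0]01__   read 0 → write 1, move -1, go to p1
p1 | 0[1]101__   read 1 → write _, move +1, go to p4
p4 | 0_[1]01__   read 1 → write _, move +1, go to p3
p3 | 0__[0]1__   read 0 → write 1, move +1, go to p3
p3 | 0__1[1]__   read 1 → write 0, move -1, go to p3
p3 | 0__[1]0__   read 1 → write 0, move -1, go to p3
p3 | 0_[_]00__   read _ → write 0, move -1, go to p0
p0 | 0[_]000__   read _ → write _, move -1, go to p4
p4 | [0]_000__
After 15 steps: state p4, head at 0, tape 0_000.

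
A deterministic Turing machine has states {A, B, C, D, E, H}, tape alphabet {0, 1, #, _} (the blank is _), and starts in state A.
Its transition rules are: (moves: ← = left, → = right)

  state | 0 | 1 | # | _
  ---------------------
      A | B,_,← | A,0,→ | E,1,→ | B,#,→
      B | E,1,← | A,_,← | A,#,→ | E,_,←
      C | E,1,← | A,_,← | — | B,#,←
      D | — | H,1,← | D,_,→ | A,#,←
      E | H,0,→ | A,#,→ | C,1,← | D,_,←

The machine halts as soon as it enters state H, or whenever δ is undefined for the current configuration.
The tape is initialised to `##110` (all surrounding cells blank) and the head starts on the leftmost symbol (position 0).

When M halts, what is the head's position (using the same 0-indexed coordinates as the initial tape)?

-5

A | ______[#]#110   read # → write 1, move →, go to E
E | ______1[#]110   read # → write 1, move ←, go to C
C | ______[1]1110   read 1 → write _, move ←, go to A
A | _____[_]_1110   read _ → write #, move →, go to B
B | _____#[_]1110   read _ → write _, move ←, go to E
E | _____[#]_1110   read # → write 1, move ←, go to C
C | ____[_]1_1110   read _ → write #, move ←, go to B
B | ___[_]#1_1110   read _ → write _, move ←, go to E
E | __[_]_#1_1110   read _ → write _, move ←, go to D
D | _[_]__#1_1110   read _ → write #, move ←, go to A
A | [_]#__#1_1110   read _ → write #, move →, go to B
B | #[#]__#1_1110   read # → write #, move →, go to A
A | ##[_]_#1_1110   read _ → write #, move →, go to B
B | ###[_]#1_1110   read _ → write _, move ←, go to E
E | ##[#]_#1_1110   read # → write 1, move ←, go to C
C | #[#]1_#1_1110
At halt the head is at cell -5.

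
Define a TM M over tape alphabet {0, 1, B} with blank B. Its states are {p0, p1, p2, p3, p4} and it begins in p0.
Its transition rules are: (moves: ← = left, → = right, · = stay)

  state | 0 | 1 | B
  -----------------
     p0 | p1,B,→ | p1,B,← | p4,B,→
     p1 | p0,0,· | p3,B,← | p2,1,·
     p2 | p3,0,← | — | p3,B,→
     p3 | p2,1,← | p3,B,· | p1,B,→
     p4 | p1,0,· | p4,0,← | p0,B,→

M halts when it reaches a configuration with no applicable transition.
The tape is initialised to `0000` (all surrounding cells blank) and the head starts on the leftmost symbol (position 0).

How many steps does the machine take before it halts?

p0 | [0]000B   read 0 → write B, move →, go to p1
p1 | B[0]00B   read 0 → write 0, move ·, go to p0
p0 | B[0]00B   read 0 → write B, move →, go to p1
p1 | BB[0]0B   read 0 → write 0, move ·, go to p0
p0 | BB[0]0B   read 0 → write B, move →, go to p1
p1 | BBB[0]B   read 0 → write 0, move ·, go to p0
p0 | BBB[0]B   read 0 → write B, move →, go to p1
p1 | BBBB[B]   read B → write 1, move ·, go to p2
p2 | BBBB[1]
M halts after 8 transitions.

8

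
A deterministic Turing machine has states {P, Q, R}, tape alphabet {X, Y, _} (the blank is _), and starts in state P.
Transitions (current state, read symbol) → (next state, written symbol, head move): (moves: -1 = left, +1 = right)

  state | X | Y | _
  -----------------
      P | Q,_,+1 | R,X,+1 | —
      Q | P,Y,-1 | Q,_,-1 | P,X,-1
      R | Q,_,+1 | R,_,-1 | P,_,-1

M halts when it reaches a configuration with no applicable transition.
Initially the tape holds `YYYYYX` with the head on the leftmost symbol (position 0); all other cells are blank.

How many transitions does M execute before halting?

state=P head=0 tape=[Y]YYYYX   (P,Y)→(R,X,+1)
state=R head=1 tape=X[Y]YYYX   (R,Y)→(R,_,-1)
state=R head=0 tape=[X]_YYYX   (R,X)→(Q,_,+1)
state=Q head=1 tape=_[_]YYYX   (Q,_)→(P,X,-1)
state=P head=0 tape=[_]XYYYX
M halts after 4 transitions.

4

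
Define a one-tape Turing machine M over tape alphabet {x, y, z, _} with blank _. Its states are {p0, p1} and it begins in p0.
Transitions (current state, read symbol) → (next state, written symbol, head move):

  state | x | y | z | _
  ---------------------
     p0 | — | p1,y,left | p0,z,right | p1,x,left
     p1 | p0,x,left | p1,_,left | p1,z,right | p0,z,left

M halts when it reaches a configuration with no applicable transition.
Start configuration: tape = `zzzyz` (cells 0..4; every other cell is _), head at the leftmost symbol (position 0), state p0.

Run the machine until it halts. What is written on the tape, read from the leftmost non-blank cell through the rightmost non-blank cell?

zzzzzx

p0 | [z]zzyz_   read z → write z, move right, go to p0
p0 | z[z]zyz_   read z → write z, move right, go to p0
p0 | zz[z]yz_   read z → write z, move right, go to p0
p0 | zzz[y]z_   read y → write y, move left, go to p1
p1 | zz[z]yz_   read z → write z, move right, go to p1
p1 | zzz[y]z_   read y → write _, move left, go to p1
p1 | zz[z]_z_   read z → write z, move right, go to p1
p1 | zzz[_]z_   read _ → write z, move left, go to p0
p0 | zz[z]zz_   read z → write z, move right, go to p0
p0 | zzz[z]z_   read z → write z, move right, go to p0
p0 | zzzz[z]_   read z → write z, move right, go to p0
p0 | zzzzz[_]   read _ → write x, move left, go to p1
p1 | zzzz[z]x   read z → write z, move right, go to p1
p1 | zzzzz[x]   read x → write x, move left, go to p0
p0 | zzzz[z]x   read z → write z, move right, go to p0
p0 | zzzzz[x]
The non-blank tape span at halt is zzzzzx.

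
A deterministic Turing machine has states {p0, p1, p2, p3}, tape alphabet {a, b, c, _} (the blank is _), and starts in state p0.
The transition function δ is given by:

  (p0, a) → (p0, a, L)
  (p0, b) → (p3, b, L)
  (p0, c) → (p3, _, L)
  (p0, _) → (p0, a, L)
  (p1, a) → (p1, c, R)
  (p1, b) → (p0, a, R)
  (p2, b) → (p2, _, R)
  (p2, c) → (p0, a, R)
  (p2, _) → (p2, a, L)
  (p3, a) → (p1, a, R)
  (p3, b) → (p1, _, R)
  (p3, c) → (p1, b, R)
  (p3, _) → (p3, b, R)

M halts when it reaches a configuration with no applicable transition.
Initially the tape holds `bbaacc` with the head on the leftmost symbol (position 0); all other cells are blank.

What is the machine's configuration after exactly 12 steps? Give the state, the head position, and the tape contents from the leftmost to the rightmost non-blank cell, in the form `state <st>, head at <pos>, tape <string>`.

state=p0 head=0 tape=__[b]baacc   (p0,b)→(p3,b,L)
state=p3 head=-1 tape=_[_]bbaacc   (p3,_)→(p3,b,R)
state=p3 head=0 tape=_b[b]baacc   (p3,b)→(p1,_,R)
state=p1 head=1 tape=_b_[b]aacc   (p1,b)→(p0,a,R)
state=p0 head=2 tape=_b_a[a]acc   (p0,a)→(p0,a,L)
state=p0 head=1 tape=_b_[a]aacc   (p0,a)→(p0,a,L)
state=p0 head=0 tape=_b[_]aaacc   (p0,_)→(p0,a,L)
state=p0 head=-1 tape=_[b]aaaacc   (p0,b)→(p3,b,L)
state=p3 head=-2 tape=[_]baaaacc   (p3,_)→(p3,b,R)
state=p3 head=-1 tape=b[b]aaaacc   (p3,b)→(p1,_,R)
state=p1 head=0 tape=b_[a]aaacc   (p1,a)→(p1,c,R)
state=p1 head=1 tape=b_c[a]aacc   (p1,a)→(p1,c,R)
state=p1 head=2 tape=b_cc[a]acc
After 12 steps: state p1, head at 2, tape b_ccaacc.

state p1, head at 2, tape b_ccaacc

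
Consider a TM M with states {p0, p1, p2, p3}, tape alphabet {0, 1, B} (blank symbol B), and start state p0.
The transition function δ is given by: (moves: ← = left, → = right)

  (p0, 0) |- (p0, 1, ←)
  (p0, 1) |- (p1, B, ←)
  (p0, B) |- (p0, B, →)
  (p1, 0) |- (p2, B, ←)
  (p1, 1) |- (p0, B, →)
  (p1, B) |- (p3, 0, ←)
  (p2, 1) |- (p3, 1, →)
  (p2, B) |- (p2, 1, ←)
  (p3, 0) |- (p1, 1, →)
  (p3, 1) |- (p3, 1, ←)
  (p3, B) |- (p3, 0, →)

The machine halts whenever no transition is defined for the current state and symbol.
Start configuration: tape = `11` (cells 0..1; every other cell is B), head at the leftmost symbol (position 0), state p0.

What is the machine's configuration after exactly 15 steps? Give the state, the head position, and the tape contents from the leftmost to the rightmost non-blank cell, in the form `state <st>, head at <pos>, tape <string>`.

state=p0 head=0 tape=BBB[1]1   (p0,1)→(p1,B,←)
state=p1 head=-1 tape=BB[B]B1   (p1,B)→(p3,0,←)
state=p3 head=-2 tape=B[B]0B1   (p3,B)→(p3,0,→)
state=p3 head=-1 tape=B0[0]B1   (p3,0)→(p1,1,→)
state=p1 head=0 tape=B01[B]1   (p1,B)→(p3,0,←)
state=p3 head=-1 tape=B0[1]01   (p3,1)→(p3,1,←)
state=p3 head=-2 tape=B[0]101   (p3,0)→(p1,1,→)
state=p1 head=-1 tape=B1[1]01   (p1,1)→(p0,B,→)
state=p0 head=0 tape=B1B[0]1   (p0,0)→(p0,1,←)
state=p0 head=-1 tape=B1[B]11   (p0,B)→(p0,B,→)
state=p0 head=0 tape=B1B[1]1   (p0,1)→(p1,B,←)
state=p1 head=-1 tape=B1[B]B1   (p1,B)→(p3,0,←)
state=p3 head=-2 tape=B[1]0B1   (p3,1)→(p3,1,←)
state=p3 head=-3 tape=[B]10B1   (p3,B)→(p3,0,→)
state=p3 head=-2 tape=0[1]0B1   (p3,1)→(p3,1,←)
state=p3 head=-3 tape=[0]10B1
After 15 steps: state p3, head at -3, tape 010B1.

state p3, head at -3, tape 010B1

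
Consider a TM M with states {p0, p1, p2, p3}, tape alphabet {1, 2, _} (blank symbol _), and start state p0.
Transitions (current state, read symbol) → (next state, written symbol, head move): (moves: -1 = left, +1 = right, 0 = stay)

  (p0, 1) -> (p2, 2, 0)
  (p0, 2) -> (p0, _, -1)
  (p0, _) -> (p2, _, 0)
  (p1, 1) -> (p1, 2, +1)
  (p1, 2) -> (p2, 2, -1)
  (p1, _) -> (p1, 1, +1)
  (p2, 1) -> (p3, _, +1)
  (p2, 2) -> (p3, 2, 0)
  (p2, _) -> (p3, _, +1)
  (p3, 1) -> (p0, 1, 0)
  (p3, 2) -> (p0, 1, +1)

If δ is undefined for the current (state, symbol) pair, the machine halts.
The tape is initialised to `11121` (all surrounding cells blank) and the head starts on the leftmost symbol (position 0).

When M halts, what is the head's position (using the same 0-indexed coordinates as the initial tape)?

p0 | [1]1121__   read 1 → write 2, move 0, go to p2
p2 | [2]1121__   read 2 → write 2, move 0, go to p3
p3 | [2]1121__   read 2 → write 1, move +1, go to p0
p0 | 1[1]121__   read 1 → write 2, move 0, go to p2
p2 | 1[2]121__   read 2 → write 2, move 0, go to p3
p3 | 1[2]121__   read 2 → write 1, move +1, go to p0
p0 | 11[1]21__   read 1 → write 2, move 0, go to p2
p2 | 11[2]21__   read 2 → write 2, move 0, go to p3
p3 | 11[2]21__   read 2 → write 1, move +1, go to p0
p0 | 111[2]1__   read 2 → write _, move -1, go to p0
p0 | 11[1]_1__   read 1 → write 2, move 0, go to p2
p2 | 11[2]_1__   read 2 → write 2, move 0, go to p3
p3 | 11[2]_1__   read 2 → write 1, move +1, go to p0
p0 | 111[_]1__   read _ → write _, move 0, go to p2
p2 | 111[_]1__   read _ → write _, move +1, go to p3
p3 | 111_[1]__   read 1 → write 1, move 0, go to p0
p0 | 111_[1]__   read 1 → write 2, move 0, go to p2
p2 | 111_[2]__   read 2 → write 2, move 0, go to p3
p3 | 111_[2]__   read 2 → write 1, move +1, go to p0
p0 | 111_1[_]_   read _ → write _, move 0, go to p2
p2 | 111_1[_]_   read _ → write _, move +1, go to p3
p3 | 111_1_[_]
At halt the head is at cell 6.

6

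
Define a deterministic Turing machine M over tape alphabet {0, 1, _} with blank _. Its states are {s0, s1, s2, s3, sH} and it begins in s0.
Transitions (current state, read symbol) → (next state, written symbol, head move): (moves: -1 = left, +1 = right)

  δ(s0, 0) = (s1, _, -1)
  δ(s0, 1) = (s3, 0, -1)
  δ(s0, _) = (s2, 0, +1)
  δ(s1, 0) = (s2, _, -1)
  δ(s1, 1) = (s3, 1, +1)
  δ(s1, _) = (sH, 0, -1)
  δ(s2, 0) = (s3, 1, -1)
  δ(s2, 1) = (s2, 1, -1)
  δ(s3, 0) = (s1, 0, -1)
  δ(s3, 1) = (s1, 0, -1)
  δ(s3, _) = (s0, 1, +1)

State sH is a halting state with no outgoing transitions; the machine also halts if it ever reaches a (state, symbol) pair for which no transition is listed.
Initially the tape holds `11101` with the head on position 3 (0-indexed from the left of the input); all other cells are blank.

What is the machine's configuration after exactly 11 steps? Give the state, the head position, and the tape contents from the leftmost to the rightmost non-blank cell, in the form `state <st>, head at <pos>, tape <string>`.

state=s0 head=3 tape=111[0]1   (s0,0)→(s1,_,-1)
state=s1 head=2 tape=11[1]_1   (s1,1)→(s3,1,+1)
state=s3 head=3 tape=111[_]1   (s3,_)→(s0,1,+1)
state=s0 head=4 tape=1111[1]   (s0,1)→(s3,0,-1)
state=s3 head=3 tape=111[1]0   (s3,1)→(s1,0,-1)
state=s1 head=2 tape=11[1]00   (s1,1)→(s3,1,+1)
state=s3 head=3 tape=111[0]0   (s3,0)→(s1,0,-1)
state=s1 head=2 tape=11[1]00   (s1,1)→(s3,1,+1)
state=s3 head=3 tape=111[0]0   (s3,0)→(s1,0,-1)
state=s1 head=2 tape=11[1]00   (s1,1)→(s3,1,+1)
state=s3 head=3 tape=111[0]0   (s3,0)→(s1,0,-1)
state=s1 head=2 tape=11[1]00
After 11 steps: state s1, head at 2, tape 11100.

state s1, head at 2, tape 11100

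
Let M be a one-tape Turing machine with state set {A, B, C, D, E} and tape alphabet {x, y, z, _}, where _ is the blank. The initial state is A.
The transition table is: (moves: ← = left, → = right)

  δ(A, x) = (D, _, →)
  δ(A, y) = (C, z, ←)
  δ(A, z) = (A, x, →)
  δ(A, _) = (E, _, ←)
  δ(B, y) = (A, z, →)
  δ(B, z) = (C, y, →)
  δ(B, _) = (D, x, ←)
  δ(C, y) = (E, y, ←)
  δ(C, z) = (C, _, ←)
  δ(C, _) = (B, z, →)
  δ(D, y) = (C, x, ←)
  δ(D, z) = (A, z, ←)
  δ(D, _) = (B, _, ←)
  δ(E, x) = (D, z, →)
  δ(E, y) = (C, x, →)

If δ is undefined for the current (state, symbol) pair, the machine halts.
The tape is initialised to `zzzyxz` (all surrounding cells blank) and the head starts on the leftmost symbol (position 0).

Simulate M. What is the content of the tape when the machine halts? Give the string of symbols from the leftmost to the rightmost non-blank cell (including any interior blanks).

A | [z]zzyxz   read z → write x, move →, go to A
A | x[z]zyxz   read z → write x, move →, go to A
A | xx[z]yxz   read z → write x, move →, go to A
A | xxx[y]xz   read y → write z, move ←, go to C
C | xx[x]zxz
The non-blank tape span at halt is xxxzxz.

xxxzxz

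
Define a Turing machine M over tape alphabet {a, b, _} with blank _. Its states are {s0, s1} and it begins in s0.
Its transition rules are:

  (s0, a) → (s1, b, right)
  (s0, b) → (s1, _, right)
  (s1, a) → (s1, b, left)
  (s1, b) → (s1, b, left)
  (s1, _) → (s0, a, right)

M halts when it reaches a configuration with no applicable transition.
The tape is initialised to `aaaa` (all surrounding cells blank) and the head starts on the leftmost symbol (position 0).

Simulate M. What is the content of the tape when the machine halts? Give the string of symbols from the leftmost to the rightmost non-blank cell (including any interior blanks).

aaaa_a

state=s0 head=0 tape=_[a]aaa__   (s0,a)→(s1,b,right)
state=s1 head=1 tape=_b[a]aa__   (s1,a)→(s1,b,left)
state=s1 head=0 tape=_[b]baa__   (s1,b)→(s1,b,left)
state=s1 head=-1 tape=[_]bbaa__   (s1,_)→(s0,a,right)
state=s0 head=0 tape=a[b]baa__   (s0,b)→(s1,_,right)
state=s1 head=1 tape=a_[b]aa__   (s1,b)→(s1,b,left)
state=s1 head=0 tape=a[_]baa__   (s1,_)→(s0,a,right)
state=s0 head=1 tape=aa[b]aa__   (s0,b)→(s1,_,right)
state=s1 head=2 tape=aa_[a]a__   (s1,a)→(s1,b,left)
state=s1 head=1 tape=aa[_]ba__   (s1,_)→(s0,a,right)
state=s0 head=2 tape=aaa[b]a__   (s0,b)→(s1,_,right)
state=s1 head=3 tape=aaa_[a]__   (s1,a)→(s1,b,left)
state=s1 head=2 tape=aaa[_]b__   (s1,_)→(s0,a,right)
state=s0 head=3 tape=aaaa[b]__   (s0,b)→(s1,_,right)
state=s1 head=4 tape=aaaa_[_]_   (s1,_)→(s0,a,right)
state=s0 head=5 tape=aaaa_a[_]
The non-blank tape span at halt is aaaa_a.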